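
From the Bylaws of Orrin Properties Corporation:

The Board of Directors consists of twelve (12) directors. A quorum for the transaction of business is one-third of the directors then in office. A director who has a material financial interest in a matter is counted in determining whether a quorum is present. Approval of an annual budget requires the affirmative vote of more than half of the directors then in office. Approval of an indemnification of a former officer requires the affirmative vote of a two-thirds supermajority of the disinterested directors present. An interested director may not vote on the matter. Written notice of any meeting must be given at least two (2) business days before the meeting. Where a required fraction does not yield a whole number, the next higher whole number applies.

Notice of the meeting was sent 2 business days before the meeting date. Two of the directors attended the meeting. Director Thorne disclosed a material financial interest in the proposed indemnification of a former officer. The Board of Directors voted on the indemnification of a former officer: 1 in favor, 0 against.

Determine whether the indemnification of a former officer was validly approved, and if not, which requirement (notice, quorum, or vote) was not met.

Notice: 2 business days given; 2 required (2 ≥ 2). Satisfied.
Quorum: 2 present (interested directors count toward quorum); quorum is 4. Not satisfied.
Vote: the indemnification of a former officer requires two-thirds of the disinterested directors present (2 − 1 = 1). 2/3 of 1 = 0.67, rounded up to 1, so 1 affirmative vote is needed; 1 voted in favor. Satisfied. (Moot — without a quorum no business can be validly transacted.)

Invalid — quorum requirement not satisfied.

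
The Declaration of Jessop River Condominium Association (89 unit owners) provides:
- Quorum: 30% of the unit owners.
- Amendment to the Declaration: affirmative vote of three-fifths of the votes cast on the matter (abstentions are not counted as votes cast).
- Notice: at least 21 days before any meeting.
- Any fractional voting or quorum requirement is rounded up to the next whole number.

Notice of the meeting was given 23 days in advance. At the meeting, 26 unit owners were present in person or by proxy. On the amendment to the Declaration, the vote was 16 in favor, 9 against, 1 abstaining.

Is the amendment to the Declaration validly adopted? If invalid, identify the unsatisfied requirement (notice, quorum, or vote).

Invalid — quorum requirement not satisfied.

Notice: 23 days given; 21 required. Satisfied.
Quorum: 30% of 89 = 26.70, rounded up to 27; 26 present. Not satisfied.
Vote: requires three-fifths of the votes cast (26 − 1 abstaining = 25); 3/5 of 25 = 15, so 15 needed; 16 in favor. Satisfied.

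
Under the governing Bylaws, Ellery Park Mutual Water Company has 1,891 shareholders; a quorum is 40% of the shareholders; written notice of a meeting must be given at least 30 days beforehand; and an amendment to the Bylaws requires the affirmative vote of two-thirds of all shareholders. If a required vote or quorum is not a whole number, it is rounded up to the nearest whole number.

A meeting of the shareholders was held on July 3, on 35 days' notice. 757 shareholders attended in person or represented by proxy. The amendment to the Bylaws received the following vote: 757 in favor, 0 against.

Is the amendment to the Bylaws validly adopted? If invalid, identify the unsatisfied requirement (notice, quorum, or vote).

Invalid — vote requirement not satisfied.

Notice: 35 days given; 30 required. Satisfied.
Quorum: 40% of 1,891 = 756.40, rounded up to 757; 757 present. Satisfied.
Vote: requires two-thirds of all shareholders (1,891); 2/3 of 1891 = 1260.67, rounded up to 1261, so 1,261 needed; 757 in favor. Not satisfied.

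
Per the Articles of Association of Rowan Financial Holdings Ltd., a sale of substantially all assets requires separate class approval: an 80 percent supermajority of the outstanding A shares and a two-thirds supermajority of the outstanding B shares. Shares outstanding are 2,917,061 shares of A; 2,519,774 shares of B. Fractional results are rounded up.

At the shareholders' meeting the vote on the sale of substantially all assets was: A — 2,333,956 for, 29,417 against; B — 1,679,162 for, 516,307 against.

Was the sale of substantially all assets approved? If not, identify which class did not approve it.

Not approved — the B shares did not give the required vote.

A: 4/5 of 2917061 = 2333648.80, rounded up to 2333649; 2,333,649 required, 2,333,956 in favor — approved.
B: 2/3 of 2519774 = 1679849.33, rounded up to 1679850; 1,679,850 required, 1,679,162 in favor — not approved.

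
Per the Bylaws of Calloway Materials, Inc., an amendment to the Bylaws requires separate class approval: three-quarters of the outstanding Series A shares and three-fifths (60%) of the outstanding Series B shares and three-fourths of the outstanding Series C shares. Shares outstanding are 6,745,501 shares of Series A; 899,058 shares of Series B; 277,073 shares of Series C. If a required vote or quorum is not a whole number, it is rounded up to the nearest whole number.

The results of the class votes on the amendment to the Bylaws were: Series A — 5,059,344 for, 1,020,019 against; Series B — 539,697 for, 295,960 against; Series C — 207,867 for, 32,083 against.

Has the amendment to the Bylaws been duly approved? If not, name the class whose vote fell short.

Series A: 3/4 of 6745501 = 5059125.75, rounded up to 5059126; 5,059,126 required, 5,059,344 in favor — approved.
Series B: 3/5 of 899058 = 539434.80, rounded up to 539435; 539,435 required, 539,697 in favor — approved.
Series C: 3/4 of 277073 = 207804.75, rounded up to 207805; 207,805 required, 207,867 in favor — approved.

Approved — every class gave the required vote.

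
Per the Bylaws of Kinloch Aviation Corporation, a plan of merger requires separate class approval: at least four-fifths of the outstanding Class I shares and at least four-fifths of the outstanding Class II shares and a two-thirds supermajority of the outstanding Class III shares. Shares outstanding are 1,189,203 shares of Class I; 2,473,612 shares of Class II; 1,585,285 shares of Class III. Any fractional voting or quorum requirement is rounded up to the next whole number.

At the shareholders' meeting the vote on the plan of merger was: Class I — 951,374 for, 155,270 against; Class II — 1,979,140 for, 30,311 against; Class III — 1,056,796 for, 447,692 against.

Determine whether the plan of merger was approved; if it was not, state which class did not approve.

Class I: 4/5 of 1189203 = 951362.40, rounded up to 951363; 951,363 required, 951,374 in favor — approved.
Class II: 4/5 of 2473612 = 1978889.60, rounded up to 1978890; 1,978,890 required, 1,979,140 in favor — approved.
Class III: 2/3 of 1585285 = 1056856.67, rounded up to 1056857; 1,056,857 required, 1,056,796 in favor — not approved.

Not approved — the Class III shares did not give the required vote.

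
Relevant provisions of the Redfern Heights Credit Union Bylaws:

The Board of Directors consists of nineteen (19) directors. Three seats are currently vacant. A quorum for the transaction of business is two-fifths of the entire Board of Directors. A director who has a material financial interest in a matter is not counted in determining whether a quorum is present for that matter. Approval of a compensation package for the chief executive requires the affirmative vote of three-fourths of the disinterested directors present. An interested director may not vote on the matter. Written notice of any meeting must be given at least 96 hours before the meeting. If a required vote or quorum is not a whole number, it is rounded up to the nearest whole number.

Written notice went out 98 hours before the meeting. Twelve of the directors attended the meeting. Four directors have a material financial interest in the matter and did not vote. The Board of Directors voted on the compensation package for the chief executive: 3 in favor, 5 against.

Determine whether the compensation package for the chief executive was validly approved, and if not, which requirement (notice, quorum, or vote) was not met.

Invalid — vote requirement not satisfied.

Notice: 98 hours given; 96 required (98 ≥ 96). Satisfied.
Quorum: 12 present, but the 4 interested directors do not count, leaving 8. Quorum is 8. Satisfied.
Vote: the compensation package for the chief executive requires three-fourths of the disinterested directors present (12 − 4 = 8). 3/4 of 8 = 6, so 6 affirmative votes are needed; 3 voted in favor. Not satisfied.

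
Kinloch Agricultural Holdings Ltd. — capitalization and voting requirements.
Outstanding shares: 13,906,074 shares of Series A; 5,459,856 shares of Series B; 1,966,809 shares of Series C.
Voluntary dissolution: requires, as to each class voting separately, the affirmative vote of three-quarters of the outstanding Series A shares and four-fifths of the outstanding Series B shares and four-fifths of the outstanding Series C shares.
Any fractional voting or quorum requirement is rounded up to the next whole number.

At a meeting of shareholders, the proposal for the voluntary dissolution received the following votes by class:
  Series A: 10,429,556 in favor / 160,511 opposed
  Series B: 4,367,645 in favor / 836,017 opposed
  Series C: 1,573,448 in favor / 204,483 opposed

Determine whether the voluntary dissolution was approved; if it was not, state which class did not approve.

Not approved — the Series B shares did not give the required vote.

Series A: 3/4 of 13906074 = 10429555.50, rounded up to 10429556; 10,429,556 required, 10,429,556 in favor — approved.
Series B: 4/5 of 5459856 = 4367884.80, rounded up to 4367885; 4,367,885 required, 4,367,645 in favor — not approved.
Series C: 4/5 of 1966809 = 1573447.20, rounded up to 1573448; 1,573,448 required, 1,573,448 in favor — approved.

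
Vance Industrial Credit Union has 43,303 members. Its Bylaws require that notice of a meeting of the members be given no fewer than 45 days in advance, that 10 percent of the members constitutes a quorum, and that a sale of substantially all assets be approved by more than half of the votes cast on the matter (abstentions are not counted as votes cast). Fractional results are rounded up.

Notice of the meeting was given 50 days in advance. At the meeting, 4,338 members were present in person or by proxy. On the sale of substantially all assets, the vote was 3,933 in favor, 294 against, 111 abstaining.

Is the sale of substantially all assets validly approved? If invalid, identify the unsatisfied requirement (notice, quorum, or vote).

Notice: 50 days given; 45 required. Satisfied.
Quorum: 10% of 43,303 = 4,330.30, rounded up to 4,331; 4,338 present. Satisfied.
Vote: requires a majority of the votes cast (4,338 − 111 abstaining = 4,227); a majority of 4227 is 2114, so 2,114 needed; 3,933 in favor. Satisfied.

Valid — all requirements satisfied.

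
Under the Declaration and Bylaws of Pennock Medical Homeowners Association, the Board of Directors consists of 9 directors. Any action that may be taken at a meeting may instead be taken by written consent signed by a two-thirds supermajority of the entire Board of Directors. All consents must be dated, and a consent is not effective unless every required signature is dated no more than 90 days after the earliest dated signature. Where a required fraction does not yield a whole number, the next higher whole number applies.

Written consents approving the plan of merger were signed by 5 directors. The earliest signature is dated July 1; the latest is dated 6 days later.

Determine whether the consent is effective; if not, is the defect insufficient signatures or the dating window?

Not effective — insufficient signatures.

Signatures required: a two-thirds supermajority of 9 — 2/3 of 9 = 6, so 6 needed; 5 signed. Insufficient.
Dating window: the latest signature is 6 days after the earliest; the limit is 90 days. Within the window.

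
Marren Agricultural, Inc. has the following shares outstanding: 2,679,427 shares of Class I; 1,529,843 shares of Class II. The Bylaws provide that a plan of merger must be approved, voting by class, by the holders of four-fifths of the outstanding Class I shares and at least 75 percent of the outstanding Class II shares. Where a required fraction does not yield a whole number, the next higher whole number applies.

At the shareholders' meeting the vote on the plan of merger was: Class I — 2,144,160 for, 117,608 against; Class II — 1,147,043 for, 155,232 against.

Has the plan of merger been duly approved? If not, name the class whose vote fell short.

Class I: 4/5 of 2679427 = 2143541.60, rounded up to 2143542; 2,143,542 required, 2,144,160 in favor — approved.
Class II: 3/4 of 1529843 = 1147382.25, rounded up to 1147383; 1,147,383 required, 1,147,043 in favor — not approved.

Not approved — the Class II shares did not give the required vote.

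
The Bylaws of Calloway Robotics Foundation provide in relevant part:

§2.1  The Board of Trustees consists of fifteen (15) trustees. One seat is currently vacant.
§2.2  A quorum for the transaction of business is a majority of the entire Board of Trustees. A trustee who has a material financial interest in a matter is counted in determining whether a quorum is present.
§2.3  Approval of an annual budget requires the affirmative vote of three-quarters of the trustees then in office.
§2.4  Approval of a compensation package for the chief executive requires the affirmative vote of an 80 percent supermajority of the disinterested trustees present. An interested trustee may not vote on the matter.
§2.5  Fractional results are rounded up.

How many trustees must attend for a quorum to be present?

8

A majority of 15 is 8.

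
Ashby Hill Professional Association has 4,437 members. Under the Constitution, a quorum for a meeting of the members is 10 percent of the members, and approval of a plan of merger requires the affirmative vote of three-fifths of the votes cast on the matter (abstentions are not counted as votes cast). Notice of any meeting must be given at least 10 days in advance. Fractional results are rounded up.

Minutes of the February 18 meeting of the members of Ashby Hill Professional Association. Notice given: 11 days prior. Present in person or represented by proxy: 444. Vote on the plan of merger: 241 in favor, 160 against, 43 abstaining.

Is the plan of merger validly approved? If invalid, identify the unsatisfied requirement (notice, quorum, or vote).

Valid — all requirements satisfied.

Notice: 11 days given; 10 required. Satisfied.
Quorum: 10% of 4,437 = 443.70, rounded up to 444; 444 present. Satisfied.
Vote: requires three-fifths of the votes cast (444 − 43 abstaining = 401); 3/5 of 401 = 240.60, rounded up to 241, so 241 needed; 241 in favor. Satisfied.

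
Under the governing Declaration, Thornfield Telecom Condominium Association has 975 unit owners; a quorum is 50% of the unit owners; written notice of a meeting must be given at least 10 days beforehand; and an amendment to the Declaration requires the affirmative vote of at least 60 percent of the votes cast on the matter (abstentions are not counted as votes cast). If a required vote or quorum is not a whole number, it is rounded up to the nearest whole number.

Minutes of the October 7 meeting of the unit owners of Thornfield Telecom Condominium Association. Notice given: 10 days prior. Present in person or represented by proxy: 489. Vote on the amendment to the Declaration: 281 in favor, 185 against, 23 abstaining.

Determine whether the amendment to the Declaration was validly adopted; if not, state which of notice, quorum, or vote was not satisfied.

Valid — all requirements satisfied.

Notice: 10 days given; 10 required. Satisfied.
Quorum: 50% of 975 = 487.50, rounded up to 488; 489 present. Satisfied.
Vote: requires three-fifths of the votes cast (489 − 23 abstaining = 466); 3/5 of 466 = 279.60, rounded up to 280, so 280 needed; 281 in favor. Satisfied.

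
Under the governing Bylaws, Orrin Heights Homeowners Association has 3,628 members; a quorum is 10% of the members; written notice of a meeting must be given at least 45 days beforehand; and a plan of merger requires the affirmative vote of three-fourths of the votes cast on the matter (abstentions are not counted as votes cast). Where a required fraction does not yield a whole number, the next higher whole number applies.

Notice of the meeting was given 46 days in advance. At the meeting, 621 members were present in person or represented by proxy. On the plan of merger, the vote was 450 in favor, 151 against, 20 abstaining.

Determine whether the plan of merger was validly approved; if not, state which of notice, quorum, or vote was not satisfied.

Notice: 46 days given; 45 required. Satisfied.
Quorum: 10% of 3,628 = 362.80, rounded up to 363; 621 present. Satisfied.
Vote: requires three-fourths of the votes cast (621 − 20 abstaining = 601); 3/4 of 601 = 450.75, rounded up to 451, so 451 needed; 450 in favor. Not satisfied.

Invalid — vote requirement not satisfied.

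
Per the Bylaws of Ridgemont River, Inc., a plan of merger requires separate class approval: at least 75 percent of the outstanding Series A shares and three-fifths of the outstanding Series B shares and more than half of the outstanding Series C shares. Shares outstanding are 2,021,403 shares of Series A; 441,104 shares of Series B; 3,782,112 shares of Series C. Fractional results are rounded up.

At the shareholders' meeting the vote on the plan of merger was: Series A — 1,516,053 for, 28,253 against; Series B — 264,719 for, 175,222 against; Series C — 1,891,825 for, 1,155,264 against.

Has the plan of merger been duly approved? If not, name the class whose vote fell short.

Series A: 3/4 of 2021403 = 1516052.25, rounded up to 1516053; 1,516,053 required, 1,516,053 in favor — approved.
Series B: 3/5 of 441104 = 264662.40, rounded up to 264663; 264,663 required, 264,719 in favor — approved.
Series C: a majority of 3782112 is 1891057; 1,891,057 required, 1,891,825 in favor — approved.

Approved — every class gave the required vote.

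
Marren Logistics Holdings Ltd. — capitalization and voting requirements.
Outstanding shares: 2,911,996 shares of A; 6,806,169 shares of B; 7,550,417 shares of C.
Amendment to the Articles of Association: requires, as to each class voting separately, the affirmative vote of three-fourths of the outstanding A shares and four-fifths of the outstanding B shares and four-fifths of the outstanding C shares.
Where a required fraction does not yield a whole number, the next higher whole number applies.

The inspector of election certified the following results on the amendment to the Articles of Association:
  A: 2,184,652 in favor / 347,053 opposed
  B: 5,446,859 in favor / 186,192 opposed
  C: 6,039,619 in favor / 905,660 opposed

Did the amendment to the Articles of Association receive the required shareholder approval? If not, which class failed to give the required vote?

Not approved — the C shares did not give the required vote.

A: 3/4 of 2911996 = 2183997; 2,183,997 required, 2,184,652 in favor — approved.
B: 4/5 of 6806169 = 5444935.20, rounded up to 5444936; 5,444,936 required, 5,446,859 in favor — approved.
C: 4/5 of 7550417 = 6040333.60, rounded up to 6040334; 6,040,334 required, 6,039,619 in favor — not approved.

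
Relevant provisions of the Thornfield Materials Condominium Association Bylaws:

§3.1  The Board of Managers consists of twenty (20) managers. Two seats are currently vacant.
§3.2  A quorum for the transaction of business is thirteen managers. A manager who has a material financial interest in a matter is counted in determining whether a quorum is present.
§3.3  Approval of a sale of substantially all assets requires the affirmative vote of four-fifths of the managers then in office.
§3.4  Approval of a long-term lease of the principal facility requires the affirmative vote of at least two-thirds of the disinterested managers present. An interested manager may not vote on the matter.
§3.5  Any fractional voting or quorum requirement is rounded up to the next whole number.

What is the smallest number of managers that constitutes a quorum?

13

The quorum is fixed at 13.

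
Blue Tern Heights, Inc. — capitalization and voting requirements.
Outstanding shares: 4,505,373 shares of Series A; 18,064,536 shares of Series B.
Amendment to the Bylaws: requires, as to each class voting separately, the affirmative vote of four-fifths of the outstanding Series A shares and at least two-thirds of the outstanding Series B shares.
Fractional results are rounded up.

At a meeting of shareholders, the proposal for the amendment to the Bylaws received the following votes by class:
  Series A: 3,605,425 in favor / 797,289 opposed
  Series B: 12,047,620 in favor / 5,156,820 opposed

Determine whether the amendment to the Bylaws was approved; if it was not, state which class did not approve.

Series A: 4/5 of 4505373 = 3604298.40, rounded up to 3604299; 3,604,299 required, 3,605,425 in favor — approved.
Series B: 2/3 of 18064536 = 12043024; 12,043,024 required, 12,047,620 in favor — approved.

Approved — every class gave the required vote.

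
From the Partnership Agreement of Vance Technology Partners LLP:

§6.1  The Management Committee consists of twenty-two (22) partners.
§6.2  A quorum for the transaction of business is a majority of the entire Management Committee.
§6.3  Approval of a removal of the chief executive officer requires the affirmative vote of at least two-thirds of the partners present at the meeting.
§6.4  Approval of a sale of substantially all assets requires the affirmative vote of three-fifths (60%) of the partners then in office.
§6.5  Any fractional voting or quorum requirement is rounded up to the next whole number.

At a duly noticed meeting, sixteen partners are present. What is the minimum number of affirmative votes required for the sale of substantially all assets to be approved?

The sale of substantially all assets requires three-fifths of the partners then in office (22).
3/5 of 22 = 13.20, rounded up to 14.

14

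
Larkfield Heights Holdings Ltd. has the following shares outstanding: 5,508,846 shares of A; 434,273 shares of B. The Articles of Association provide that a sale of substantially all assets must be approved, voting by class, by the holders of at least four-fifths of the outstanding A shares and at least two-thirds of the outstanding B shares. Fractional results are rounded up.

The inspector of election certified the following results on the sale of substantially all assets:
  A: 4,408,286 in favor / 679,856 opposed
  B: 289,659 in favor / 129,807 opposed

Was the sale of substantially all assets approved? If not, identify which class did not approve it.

A: 4/5 of 5508846 = 4407076.80, rounded up to 4407077; 4,407,077 required, 4,408,286 in favor — approved.
B: 2/3 of 434273 = 289515.33, rounded up to 289516; 289,516 required, 289,659 in favor — approved.

Approved — every class gave the required vote.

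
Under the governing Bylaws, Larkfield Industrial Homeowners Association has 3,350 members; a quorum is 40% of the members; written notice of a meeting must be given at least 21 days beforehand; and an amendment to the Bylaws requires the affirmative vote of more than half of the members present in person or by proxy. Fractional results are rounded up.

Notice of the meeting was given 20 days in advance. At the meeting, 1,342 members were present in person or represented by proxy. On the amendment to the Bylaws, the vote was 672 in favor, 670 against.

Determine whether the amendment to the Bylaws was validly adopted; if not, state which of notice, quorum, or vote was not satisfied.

Invalid — notice requirement not satisfied.

Notice: 20 days given; 21 required. Not satisfied.
Quorum: 40% of 3,350 = 1,340; 1,342 present. Satisfied.
Vote: requires a majority of those present (1,342); a majority of 1342 is 672, so 672 needed; 672 in favor. Satisfied.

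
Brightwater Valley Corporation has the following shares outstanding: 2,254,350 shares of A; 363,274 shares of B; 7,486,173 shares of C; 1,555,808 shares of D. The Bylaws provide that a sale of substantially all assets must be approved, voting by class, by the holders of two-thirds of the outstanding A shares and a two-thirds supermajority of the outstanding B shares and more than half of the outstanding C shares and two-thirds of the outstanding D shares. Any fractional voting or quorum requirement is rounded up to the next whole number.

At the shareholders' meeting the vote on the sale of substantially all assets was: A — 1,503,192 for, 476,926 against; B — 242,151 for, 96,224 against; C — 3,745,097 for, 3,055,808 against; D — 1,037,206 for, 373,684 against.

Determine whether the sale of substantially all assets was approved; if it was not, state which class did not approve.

Not approved — the B shares did not give the required vote.

A: 2/3 of 2254350 = 1502900; 1,502,900 required, 1,503,192 in favor — approved.
B: 2/3 of 363274 = 242182.67, rounded up to 242183; 242,183 required, 242,151 in favor — not approved.
C: a majority of 7486173 is 3743087; 3,743,087 required, 3,745,097 in favor — approved.
D: 2/3 of 1555808 = 1037205.33, rounded up to 1037206; 1,037,206 required, 1,037,206 in favor — approved.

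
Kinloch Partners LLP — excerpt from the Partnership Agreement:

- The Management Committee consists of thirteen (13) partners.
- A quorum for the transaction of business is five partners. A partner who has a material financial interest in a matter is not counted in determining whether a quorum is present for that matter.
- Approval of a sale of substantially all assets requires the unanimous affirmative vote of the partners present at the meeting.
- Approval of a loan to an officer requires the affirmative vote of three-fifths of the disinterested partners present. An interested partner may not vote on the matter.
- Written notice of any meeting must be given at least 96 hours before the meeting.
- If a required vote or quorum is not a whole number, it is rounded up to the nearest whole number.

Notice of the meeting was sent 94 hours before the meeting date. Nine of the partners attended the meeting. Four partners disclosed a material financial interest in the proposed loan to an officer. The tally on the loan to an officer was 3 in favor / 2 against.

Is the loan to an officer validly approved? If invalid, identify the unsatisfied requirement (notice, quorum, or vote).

Invalid — notice requirement not satisfied.

Notice: 94 hours given; 96 required (94 < 96). Not satisfied.
Quorum: 9 present, but the 4 interested partners do not count, leaving 5. Quorum is 5. Satisfied.
Vote: the loan to an officer requires three-fifths of the disinterested partners present (9 − 4 = 5). 3/5 of 5 = 3, so 3 affirmative votes are needed; 3 voted in favor. Satisfied.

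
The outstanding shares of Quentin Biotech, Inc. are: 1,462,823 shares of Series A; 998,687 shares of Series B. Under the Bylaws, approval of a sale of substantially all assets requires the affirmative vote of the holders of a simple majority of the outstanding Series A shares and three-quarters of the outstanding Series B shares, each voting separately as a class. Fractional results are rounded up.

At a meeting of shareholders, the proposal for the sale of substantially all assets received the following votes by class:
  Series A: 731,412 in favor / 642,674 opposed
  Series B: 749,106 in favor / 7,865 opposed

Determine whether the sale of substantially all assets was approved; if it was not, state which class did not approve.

Series A: a majority of 1462823 is 731412; 731,412 required, 731,412 in favor — approved.
Series B: 3/4 of 998687 = 749015.25, rounded up to 749016; 749,016 required, 749,106 in favor — approved.

Approved — every class gave the required vote.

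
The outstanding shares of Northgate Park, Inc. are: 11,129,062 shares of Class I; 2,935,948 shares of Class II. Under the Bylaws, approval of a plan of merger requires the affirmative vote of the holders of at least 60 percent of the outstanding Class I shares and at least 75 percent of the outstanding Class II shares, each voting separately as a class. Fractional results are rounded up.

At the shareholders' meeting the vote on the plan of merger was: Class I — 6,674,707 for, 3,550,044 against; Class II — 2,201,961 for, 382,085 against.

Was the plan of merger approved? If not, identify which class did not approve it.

Class I: 3/5 of 11129062 = 6677437.20, rounded up to 6677438; 6,677,438 required, 6,674,707 in favor — not approved.
Class II: 3/4 of 2935948 = 2201961; 2,201,961 required, 2,201,961 in favor — approved.

Not approved — the Class I shares did not give the required vote.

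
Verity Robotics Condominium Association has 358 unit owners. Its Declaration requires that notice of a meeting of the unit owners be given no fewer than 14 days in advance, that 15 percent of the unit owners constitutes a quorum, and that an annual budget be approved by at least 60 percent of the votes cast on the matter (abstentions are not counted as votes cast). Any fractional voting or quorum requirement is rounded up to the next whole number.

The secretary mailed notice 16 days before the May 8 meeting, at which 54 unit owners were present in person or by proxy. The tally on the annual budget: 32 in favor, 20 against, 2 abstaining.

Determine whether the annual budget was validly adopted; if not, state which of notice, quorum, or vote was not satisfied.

Notice: 16 days given; 14 required. Satisfied.
Quorum: 15% of 358 = 53.70, rounded up to 54; 54 present. Satisfied.
Vote: requires three-fifths of the votes cast (54 − 2 abstaining = 52); 3/5 of 52 = 31.20, rounded up to 32, so 32 needed; 32 in favor. Satisfied.

Valid — all requirements satisfied.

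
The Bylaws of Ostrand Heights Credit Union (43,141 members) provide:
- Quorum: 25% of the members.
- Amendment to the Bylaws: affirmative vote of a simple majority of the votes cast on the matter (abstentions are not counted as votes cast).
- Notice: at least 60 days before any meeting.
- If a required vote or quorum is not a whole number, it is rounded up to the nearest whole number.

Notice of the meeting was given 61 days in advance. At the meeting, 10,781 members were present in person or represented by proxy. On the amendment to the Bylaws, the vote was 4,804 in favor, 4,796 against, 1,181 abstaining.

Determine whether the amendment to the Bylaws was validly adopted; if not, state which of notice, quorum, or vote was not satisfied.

Invalid — quorum requirement not satisfied.

Notice: 61 days given; 60 required. Satisfied.
Quorum: 25% of 43,141 = 10,785.25, rounded up to 10,786; 10,781 present. Not satisfied.
Vote: requires a majority of the votes cast (10,781 − 1,181 abstaining = 9,600); a majority of 9600 is 4801, so 4,801 needed; 4,804 in favor. Satisfied.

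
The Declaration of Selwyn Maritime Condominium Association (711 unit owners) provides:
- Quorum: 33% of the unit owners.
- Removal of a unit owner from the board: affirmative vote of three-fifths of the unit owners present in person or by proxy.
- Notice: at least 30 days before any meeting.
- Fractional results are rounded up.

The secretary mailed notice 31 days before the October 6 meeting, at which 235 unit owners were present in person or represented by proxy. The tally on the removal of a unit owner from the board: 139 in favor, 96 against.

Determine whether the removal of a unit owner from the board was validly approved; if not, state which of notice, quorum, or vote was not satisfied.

Notice: 31 days given; 30 required. Satisfied.
Quorum: 33% of 711 = 234.63, rounded up to 235; 235 present. Satisfied.
Vote: requires three-fifths of those present (235); 3/5 of 235 = 141, so 141 needed; 139 in favor. Not satisfied.

Invalid — vote requirement not satisfied.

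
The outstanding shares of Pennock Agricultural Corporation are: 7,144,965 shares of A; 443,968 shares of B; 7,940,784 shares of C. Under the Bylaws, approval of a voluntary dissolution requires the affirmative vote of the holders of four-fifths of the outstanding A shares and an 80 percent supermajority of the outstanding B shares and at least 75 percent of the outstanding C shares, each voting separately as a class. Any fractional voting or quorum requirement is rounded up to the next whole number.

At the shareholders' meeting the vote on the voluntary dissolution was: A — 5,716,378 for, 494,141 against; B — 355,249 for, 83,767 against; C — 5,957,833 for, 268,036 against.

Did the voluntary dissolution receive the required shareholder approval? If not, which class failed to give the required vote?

A: 4/5 of 7144965 = 5715972; 5,715,972 required, 5,716,378 in favor — approved.
B: 4/5 of 443968 = 355174.40, rounded up to 355175; 355,175 required, 355,249 in favor — approved.
C: 3/4 of 7940784 = 5955588; 5,955,588 required, 5,957,833 in favor — approved.

Approved — every class gave the required vote.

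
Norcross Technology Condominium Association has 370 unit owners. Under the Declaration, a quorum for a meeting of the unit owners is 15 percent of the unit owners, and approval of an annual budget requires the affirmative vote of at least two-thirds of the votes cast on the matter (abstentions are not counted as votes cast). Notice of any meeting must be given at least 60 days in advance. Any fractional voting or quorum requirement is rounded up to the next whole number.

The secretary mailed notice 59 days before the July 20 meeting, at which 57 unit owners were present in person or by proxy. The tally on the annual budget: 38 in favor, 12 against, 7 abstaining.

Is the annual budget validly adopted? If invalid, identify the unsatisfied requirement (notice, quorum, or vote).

Notice: 59 days given; 60 required. Not satisfied.
Quorum: 15% of 370 = 55.50, rounded up to 56; 57 present. Satisfied.
Vote: requires two-thirds of the votes cast (57 − 7 abstaining = 50); 2/3 of 50 = 33.33, rounded up to 34, so 34 needed; 38 in favor. Satisfied.

Invalid — notice requirement not satisfied.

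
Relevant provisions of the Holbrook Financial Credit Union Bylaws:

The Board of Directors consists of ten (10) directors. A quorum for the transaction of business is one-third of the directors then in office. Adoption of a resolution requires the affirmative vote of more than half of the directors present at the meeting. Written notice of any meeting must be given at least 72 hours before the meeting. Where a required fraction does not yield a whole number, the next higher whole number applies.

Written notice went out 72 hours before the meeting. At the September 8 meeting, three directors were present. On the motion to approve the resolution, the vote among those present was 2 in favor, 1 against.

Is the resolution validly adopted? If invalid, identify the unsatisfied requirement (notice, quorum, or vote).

Notice: 72 hours given; 72 required (72 ≥ 72). Satisfied.
Quorum: 3 present; quorum is 4. Not satisfied.
Vote: the resolution requires a majority of the directors present (3). A majority of 3 is 2, so 2 affirmative votes are needed; 2 voted in favor. Satisfied. (Moot — without a quorum no business can be validly transacted.)

Invalid — quorum requirement not satisfied.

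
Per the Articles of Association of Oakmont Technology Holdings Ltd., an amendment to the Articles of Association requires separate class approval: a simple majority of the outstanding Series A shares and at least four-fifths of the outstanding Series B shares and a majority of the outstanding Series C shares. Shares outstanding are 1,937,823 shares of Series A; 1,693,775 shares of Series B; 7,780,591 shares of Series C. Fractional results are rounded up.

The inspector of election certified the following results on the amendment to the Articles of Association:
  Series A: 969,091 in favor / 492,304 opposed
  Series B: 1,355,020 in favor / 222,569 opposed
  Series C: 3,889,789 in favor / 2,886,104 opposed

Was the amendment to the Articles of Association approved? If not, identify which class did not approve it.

Series A: a majority of 1937823 is 968912; 968,912 required, 969,091 in favor — approved.
Series B: 4/5 of 1693775 = 1355020; 1,355,020 required, 1,355,020 in favor — approved.
Series C: a majority of 7780591 is 3890296; 3,890,296 required, 3,889,789 in favor — not approved.

Not approved — the Series C shares did not give the required vote.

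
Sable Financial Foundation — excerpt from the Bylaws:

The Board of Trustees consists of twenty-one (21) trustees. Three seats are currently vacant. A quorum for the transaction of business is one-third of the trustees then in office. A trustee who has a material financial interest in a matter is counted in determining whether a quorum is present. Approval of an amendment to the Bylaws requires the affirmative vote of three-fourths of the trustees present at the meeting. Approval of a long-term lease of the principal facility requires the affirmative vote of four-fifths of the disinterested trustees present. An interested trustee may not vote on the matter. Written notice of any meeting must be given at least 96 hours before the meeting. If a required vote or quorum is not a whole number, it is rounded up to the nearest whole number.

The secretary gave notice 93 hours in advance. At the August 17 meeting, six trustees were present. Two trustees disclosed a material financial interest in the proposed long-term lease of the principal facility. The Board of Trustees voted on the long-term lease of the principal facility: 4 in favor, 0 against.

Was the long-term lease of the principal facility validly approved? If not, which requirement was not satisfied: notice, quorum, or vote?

Notice: 93 hours given; 96 required (93 < 96). Not satisfied.
Quorum: 6 present (interested trustees count toward quorum); quorum is 6. Satisfied.
Vote: the long-term lease of the principal facility requires four-fifths of the disinterested trustees present (6 − 2 = 4). 4/5 of 4 = 3.20, rounded up to 4, so 4 affirmative votes are needed; 4 voted in favor. Satisfied.

Invalid — notice requirement not satisfied.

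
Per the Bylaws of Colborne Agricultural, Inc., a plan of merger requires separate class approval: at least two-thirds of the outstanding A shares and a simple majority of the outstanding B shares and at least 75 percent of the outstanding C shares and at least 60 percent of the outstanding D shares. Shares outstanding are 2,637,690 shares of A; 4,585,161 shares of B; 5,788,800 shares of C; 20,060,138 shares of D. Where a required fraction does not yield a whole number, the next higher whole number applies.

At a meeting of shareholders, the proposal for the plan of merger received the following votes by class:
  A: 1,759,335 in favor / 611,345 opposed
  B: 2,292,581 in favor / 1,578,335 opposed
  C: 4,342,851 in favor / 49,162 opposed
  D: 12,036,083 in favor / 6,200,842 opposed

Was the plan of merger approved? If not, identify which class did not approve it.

Approved — every class gave the required vote.

A: 2/3 of 2637690 = 1758460; 1,758,460 required, 1,759,335 in favor — approved.
B: a majority of 4585161 is 2292581; 2,292,581 required, 2,292,581 in favor — approved.
C: 3/4 of 5788800 = 4341600; 4,341,600 required, 4,342,851 in favor — approved.
D: 3/5 of 20060138 = 12036082.80, rounded up to 12036083; 12,036,083 required, 12,036,083 in favor — approved.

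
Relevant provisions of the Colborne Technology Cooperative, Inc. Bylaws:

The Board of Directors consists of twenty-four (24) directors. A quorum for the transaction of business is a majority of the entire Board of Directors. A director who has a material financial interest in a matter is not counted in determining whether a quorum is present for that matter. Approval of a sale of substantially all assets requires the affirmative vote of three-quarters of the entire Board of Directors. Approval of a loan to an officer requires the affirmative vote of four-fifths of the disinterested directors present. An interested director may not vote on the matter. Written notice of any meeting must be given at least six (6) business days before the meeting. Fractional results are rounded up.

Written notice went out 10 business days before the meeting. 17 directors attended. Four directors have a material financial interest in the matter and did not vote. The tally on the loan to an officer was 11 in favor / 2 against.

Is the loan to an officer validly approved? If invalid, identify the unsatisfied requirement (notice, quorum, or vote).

Valid — all requirements satisfied.

Notice: 10 business days given; 6 required (10 ≥ 6). Satisfied.
Quorum: 17 present, but the 4 interested directors do not count, leaving 13. Quorum is 13. Satisfied.
Vote: the loan to an officer requires four-fifths of the disinterested directors present (17 − 4 = 13). 4/5 of 13 = 10.40, rounded up to 11, so 11 affirmative votes are needed; 11 voted in favor. Satisfied.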